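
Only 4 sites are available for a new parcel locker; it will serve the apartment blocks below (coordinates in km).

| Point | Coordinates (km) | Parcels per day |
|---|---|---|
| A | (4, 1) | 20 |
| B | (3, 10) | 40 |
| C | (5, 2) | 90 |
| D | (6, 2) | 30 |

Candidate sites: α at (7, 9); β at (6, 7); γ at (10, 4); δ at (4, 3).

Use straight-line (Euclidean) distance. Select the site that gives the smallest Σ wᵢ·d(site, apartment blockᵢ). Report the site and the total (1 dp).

Total weighted distance at each candidate:
  α (7, 9): total = 1203.1
  β (6, 7): total = 905.1
  γ (10, 4): total = 1121.8
  δ (4, 3): total = 517.2
Minimum is at δ with total 517.2 km.

δ, total 517.2 km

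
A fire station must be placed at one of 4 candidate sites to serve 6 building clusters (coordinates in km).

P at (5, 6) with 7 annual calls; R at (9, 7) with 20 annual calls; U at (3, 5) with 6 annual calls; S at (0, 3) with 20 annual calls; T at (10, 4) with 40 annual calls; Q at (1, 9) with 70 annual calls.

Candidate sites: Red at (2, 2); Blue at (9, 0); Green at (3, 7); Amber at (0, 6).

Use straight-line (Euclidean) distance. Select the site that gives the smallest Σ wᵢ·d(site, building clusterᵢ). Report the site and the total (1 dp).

Total weighted distance at each candidate:
  Red (2, 2): total = 1095.6
  Blue (9, 0): total = 1434.9
  Green (3, 7): total = 750.3
  Amber (0, 6): total = 924.4
Minimum is at Green with total 750.3 km.

Green, total 750.3 km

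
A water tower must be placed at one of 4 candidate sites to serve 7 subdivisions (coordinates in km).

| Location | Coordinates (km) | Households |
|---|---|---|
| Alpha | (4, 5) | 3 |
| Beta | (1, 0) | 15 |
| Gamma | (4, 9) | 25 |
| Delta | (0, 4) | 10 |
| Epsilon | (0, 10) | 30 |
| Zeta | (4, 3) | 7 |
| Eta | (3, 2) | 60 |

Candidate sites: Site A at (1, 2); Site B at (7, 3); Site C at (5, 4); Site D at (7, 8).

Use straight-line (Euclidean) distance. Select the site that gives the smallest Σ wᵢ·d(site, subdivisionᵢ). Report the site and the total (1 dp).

Site A, total 639.5 km

Total weighted distance at each candidate:
  Site A (1, 2): total = 639.5
  Site B (7, 3): total = 915.2
  Site C (5, 4): total = 680.5
  Site D (7, 8): total = 1014.3
Minimum is at Site A with total 639.5 km.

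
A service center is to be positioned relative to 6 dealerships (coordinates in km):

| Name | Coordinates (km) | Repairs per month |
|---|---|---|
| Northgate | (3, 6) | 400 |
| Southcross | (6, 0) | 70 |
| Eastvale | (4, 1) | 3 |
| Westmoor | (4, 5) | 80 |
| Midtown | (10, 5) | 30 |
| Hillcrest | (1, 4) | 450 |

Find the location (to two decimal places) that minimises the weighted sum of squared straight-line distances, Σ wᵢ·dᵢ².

(2.62, 4.60)

The minimiser of Σwᵢ‖p−pᵢ‖² is the weighted centroid p* = (Σwᵢpᵢ)/(Σwᵢ).
Σwᵢ = 1033.
Σwᵢxᵢ = 400·3 + 70·6 + 3·4 + 80·4 + 30·10 + 450·1 = 2702.
Σwᵢyᵢ = 400·6 + 70·0 + 3·1 + 80·5 + 30·5 + 450·4 = 4753.
x* = 2702/1033 = 2.62, y* = 4753/1033 = 4.60.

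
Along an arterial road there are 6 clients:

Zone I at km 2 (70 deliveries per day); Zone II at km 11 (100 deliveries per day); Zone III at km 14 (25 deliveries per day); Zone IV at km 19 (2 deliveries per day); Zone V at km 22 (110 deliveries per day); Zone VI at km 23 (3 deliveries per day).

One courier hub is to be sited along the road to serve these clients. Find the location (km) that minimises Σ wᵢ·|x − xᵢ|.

For a sum of weighted absolute distances on a line, the optimum is the weighted median (not the mean). Total weight W = 310; half-weight = 155.
Sort by position and accumulate weight:
  km 2 (Zone I, w=70) → cum 70
  km 11 (Zone II, w=100) → cum 170  ≥ 155 → median here
  km 14 (Zone III, w=25) → cum 195
  km 19 (Zone IV, w=2) → cum 197
  km 22 (Zone V, w=110) → cum 307
  km 23 (Zone VI, w=3) → cum 310
Optimal location: km 11.

x = 11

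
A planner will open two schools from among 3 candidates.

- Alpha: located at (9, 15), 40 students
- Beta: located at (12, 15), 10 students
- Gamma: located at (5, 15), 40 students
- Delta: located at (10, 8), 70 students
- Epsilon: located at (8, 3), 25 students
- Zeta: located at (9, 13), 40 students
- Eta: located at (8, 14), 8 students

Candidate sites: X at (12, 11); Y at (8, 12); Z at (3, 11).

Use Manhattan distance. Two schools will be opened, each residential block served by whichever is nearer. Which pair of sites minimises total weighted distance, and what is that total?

Evaluate every pair (each demand assigned to the nearer of the two):
  {X, Y}: total = 1111
  {Y, Z}: total = 1211
  {X, Z}: total = 1466
Best pair: {X, Y} with total 1111.

{X, Y}, total 1111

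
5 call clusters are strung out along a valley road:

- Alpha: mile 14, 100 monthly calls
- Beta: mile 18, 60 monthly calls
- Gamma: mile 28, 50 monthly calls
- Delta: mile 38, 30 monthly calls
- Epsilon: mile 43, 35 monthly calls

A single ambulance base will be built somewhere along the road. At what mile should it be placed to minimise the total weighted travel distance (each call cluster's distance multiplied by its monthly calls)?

For a sum of weighted absolute distances on a line, the optimum is the weighted median (not the mean). Total weight W = 275; half-weight = 137.5.
Sort by position and accumulate weight:
  mile 14 (Alpha, w=100) → cum 100
  mile 18 (Beta, w=60) → cum 160  ≥ 137.5 → median here
  mile 28 (Gamma, w=50) → cum 210
  mile 38 (Delta, w=30) → cum 240
  mile 43 (Epsilon, w=35) → cum 275
Optimal location: mile 18.

x = 18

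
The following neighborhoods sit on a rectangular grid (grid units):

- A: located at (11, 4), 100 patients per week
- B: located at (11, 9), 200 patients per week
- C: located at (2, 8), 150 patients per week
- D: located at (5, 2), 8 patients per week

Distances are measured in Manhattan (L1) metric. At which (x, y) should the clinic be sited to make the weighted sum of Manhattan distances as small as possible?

(11, 8)

Manhattan distance separates: Σwᵢ(|x−xᵢ|+|y−yᵢ|) = Σwᵢ|x−xᵢ| + Σwᵢ|y−yᵢ|, so x and y are optimised independently as 1-D weighted medians.
Total weight W = 458; half = 229.
x-coordinate, sorted with cumulative weight:
  x=2 (C, w=150) cum 150
  x=5 (D, w=8) cum 158
  x=11 (A, w=100) cum 258  ← median
  x=11 (B, w=200) cum 458
⇒ x* = 11
y-coordinate, sorted with cumulative weight:
  y=2 (D, w=8) cum 8
  y=4 (A, w=100) cum 108
  y=8 (C, w=150) cum 258  ← median
  y=9 (B, w=200) cum 458
⇒ y* = 8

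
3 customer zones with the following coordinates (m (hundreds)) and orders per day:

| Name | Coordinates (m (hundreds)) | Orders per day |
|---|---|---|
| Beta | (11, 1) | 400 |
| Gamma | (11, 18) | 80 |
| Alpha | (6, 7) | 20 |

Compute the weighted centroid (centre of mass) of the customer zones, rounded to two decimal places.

(10.80, 3.96)

The minimiser of Σwᵢ‖p−pᵢ‖² is the weighted centroid p* = (Σwᵢpᵢ)/(Σwᵢ).
Σwᵢ = 500.
Σwᵢxᵢ = 400·11 + 80·11 + 20·6 = 5400.
Σwᵢyᵢ = 400·1 + 80·18 + 20·7 = 1980.
x* = 5400/500 = 10.80, y* = 1980/500 = 3.96.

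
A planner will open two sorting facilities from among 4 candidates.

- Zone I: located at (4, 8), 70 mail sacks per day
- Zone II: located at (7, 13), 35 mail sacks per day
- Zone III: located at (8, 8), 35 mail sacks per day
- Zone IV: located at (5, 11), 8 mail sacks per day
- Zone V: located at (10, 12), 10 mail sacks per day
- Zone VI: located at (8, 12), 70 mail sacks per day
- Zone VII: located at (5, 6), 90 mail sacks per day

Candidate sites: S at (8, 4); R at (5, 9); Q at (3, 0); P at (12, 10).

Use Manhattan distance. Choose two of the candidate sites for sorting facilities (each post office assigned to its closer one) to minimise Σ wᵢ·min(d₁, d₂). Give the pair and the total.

Evaluate every pair (each demand assigned to the nearer of the two):
  {R, P}: total = 1236
  {S, R}: total = 1276
  {R, Q}: total = 1276
  {S, P}: total = 1954
  {S, Q}: total = 2240
  {Q, P}: total = 2364
Best pair: {R, P} with total 1236.

{R, P}, total 1236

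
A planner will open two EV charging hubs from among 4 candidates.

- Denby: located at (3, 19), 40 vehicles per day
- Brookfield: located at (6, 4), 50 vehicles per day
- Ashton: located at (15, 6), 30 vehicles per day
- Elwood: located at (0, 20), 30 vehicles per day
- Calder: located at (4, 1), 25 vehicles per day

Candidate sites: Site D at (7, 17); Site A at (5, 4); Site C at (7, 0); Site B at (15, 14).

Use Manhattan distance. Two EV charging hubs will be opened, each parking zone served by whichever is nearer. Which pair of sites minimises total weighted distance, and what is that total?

Evaluate every pair (each demand assigned to the nearer of the two):
  {Site D, Site A}: total = 1050
  {Site D, Site C}: total = 1310
  {Site A, Site B}: total = 1700
  {Site A, Site C}: total = 1820
  {Site C, Site B}: total = 1900
  {Site D, Site B}: total = 1955
Best pair: {Site D, Site A} with total 1050.

{Site D, Site A}, total 1050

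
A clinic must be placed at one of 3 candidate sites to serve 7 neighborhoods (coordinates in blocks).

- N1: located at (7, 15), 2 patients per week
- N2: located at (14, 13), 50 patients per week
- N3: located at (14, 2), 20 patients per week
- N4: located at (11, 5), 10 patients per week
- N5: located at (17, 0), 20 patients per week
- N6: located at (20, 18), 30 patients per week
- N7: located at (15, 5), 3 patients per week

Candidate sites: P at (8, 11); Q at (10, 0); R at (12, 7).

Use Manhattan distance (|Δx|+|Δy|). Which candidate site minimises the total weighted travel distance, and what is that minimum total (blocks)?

Total weighted distance at each candidate:
  P (8, 11): total = 1809
  Q (10, 0): total = 2076
  R (12, 7): total = 1421
Minimum is at R with total 1421 blocks.

R, total 1421 blocks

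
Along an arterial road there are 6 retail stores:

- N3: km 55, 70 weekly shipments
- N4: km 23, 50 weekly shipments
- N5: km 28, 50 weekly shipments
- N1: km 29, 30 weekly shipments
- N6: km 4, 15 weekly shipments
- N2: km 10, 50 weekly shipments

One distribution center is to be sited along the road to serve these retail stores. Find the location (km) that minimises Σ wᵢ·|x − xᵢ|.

x = 28

For a sum of weighted absolute distances on a line, the optimum is the weighted median (not the mean). Total weight W = 265; half-weight = 132.5.
Sort by position and accumulate weight:
  km 4 (N6, w=15) → cum 15
  km 10 (N2, w=50) → cum 65
  km 23 (N4, w=50) → cum 115
  km 28 (N5, w=50) → cum 165  ≥ 132.5 → median here
  km 29 (N1, w=30) → cum 195
  km 55 (N3, w=70) → cum 265
Optimal location: km 28.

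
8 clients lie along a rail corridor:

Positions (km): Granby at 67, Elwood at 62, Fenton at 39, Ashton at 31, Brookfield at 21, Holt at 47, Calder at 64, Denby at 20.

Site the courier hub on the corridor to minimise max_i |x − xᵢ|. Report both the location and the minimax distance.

location 43.5, max distance 23.5

The 1-center on a line is the midpoint of the two extreme points: leftmost at 20, rightmost at 67.
Optimal location = (20 + 67)/2 = 43.5; maximum distance = (67 − 20)/2 = 23.5.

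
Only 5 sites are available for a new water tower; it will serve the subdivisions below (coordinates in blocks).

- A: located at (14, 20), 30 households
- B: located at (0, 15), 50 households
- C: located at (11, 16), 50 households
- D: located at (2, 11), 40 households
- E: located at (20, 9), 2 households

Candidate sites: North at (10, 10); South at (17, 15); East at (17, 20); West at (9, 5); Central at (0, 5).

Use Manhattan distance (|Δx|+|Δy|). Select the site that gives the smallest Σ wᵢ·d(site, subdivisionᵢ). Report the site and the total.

Total weighted distance at each candidate:
  North (10, 10): total = 1902
  South (17, 15): total = 2218
  East (17, 20): total = 2678
  West (9, 5): total = 2750
  Central (0, 5): total = 2838
Minimum is at North with total 1902 blocks.

North, total 1902 blocks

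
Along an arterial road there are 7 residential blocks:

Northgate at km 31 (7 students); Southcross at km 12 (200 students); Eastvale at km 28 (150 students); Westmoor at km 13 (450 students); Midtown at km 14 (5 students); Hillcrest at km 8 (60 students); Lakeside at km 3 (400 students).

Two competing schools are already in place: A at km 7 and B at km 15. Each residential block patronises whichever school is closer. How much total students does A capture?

460

The indifferent point is the midpoint (7+15)/2 = 11; residential blocks left of it (closer to A at 7) go to A, those right go to B.
  Lakeside at 3 (w=400) → A
  Hillcrest at 8 (w=60) → A
  Southcross at 12 (w=200) → B
  Westmoor at 13 (w=450) → B
  Midtown at 14 (w=5) → B
  Eastvale at 28 (w=150) → B
  Northgate at 31 (w=7) → B
A captures 460; B captures 812.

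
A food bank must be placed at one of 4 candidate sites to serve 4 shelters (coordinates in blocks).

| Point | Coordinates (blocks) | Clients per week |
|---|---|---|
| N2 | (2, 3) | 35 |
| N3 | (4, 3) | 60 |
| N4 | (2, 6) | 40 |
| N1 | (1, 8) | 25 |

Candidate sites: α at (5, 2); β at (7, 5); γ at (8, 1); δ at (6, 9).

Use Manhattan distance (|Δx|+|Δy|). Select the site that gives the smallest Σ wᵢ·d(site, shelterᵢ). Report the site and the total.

α, total 790 blocks

Total weighted distance at each candidate:
  α (5, 2): total = 790
  β (7, 5): total = 1010
  γ (8, 1): total = 1430
  δ (6, 9): total = 1260
Minimum is at α with total 790 blocks.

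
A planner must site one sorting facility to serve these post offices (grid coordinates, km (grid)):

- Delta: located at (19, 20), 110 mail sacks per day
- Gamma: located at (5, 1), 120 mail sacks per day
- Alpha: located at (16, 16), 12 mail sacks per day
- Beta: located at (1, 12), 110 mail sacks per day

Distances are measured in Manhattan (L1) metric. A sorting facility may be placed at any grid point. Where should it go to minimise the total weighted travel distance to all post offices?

(5, 12)

Manhattan distance separates: Σwᵢ(|x−xᵢ|+|y−yᵢ|) = Σwᵢ|x−xᵢ| + Σwᵢ|y−yᵢ|, so x and y are optimised independently as 1-D weighted medians.
Total weight W = 352; half = 176.
x-coordinate, sorted with cumulative weight:
  x=1 (Beta, w=110) cum 110
  x=5 (Gamma, w=120) cum 230  ← median
  x=16 (Alpha, w=12) cum 242
  x=19 (Delta, w=110) cum 352
⇒ x* = 5
y-coordinate, sorted with cumulative weight:
  y=1 (Gamma, w=120) cum 120
  y=12 (Beta, w=110) cum 230  ← median
  y=16 (Alpha, w=12) cum 242
  y=20 (Delta, w=110) cum 352
⇒ y* = 12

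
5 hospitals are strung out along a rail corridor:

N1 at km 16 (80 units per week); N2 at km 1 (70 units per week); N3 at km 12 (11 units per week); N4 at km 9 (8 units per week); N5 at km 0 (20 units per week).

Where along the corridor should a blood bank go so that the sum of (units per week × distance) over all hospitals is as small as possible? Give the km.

For a sum of weighted absolute distances on a line, the optimum is the weighted median (not the mean). Total weight W = 189; half-weight = 94.5.
Sort by position and accumulate weight:
  km 0 (N5, w=20) → cum 20
  km 1 (N2, w=70) → cum 90
  km 9 (N4, w=8) → cum 98  ≥ 94.5 → median here
  km 12 (N3, w=11) → cum 109
  km 16 (N1, w=80) → cum 189
Optimal location: km 9.

x = 9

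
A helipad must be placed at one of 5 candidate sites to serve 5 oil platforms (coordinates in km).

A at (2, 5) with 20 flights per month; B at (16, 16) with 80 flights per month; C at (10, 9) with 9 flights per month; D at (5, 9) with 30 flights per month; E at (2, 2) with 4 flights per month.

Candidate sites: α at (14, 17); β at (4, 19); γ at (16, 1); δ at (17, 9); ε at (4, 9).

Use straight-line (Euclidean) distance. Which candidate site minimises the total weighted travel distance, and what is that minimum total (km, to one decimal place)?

α, total 1036.9 km

Total weighted distance at each candidate:
  α (14, 17): total = 1036.9
  β (4, 19): total = 1747.3
  γ (16, 1): total = 2045.4
  δ (17, 9): total = 1365.4
  ε (4, 9): total = 1314.0
Minimum is at α with total 1036.9 km.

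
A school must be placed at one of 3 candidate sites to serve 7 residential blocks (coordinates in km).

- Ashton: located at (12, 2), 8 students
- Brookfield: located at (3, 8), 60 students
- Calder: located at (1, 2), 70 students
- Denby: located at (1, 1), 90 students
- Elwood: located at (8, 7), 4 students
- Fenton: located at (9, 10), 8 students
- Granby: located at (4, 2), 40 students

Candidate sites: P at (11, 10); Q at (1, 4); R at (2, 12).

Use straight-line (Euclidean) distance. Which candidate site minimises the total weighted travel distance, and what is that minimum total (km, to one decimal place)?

Total weighted distance at each candidate:
  P (11, 10): total = 3124.7
  Q (1, 4): total = 1022.5
  R (2, 12): total = 2555.5
Minimum is at Q with total 1022.5 km.

Q, total 1022.5 km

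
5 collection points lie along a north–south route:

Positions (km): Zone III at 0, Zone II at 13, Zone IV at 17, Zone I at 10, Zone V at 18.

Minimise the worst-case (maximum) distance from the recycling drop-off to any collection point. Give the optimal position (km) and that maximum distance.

location 9, max distance 9

The 1-center on a line is the midpoint of the two extreme points: leftmost at 0, rightmost at 18.
Optimal location = (0 + 18)/2 = 9; maximum distance = (18 − 0)/2 = 9.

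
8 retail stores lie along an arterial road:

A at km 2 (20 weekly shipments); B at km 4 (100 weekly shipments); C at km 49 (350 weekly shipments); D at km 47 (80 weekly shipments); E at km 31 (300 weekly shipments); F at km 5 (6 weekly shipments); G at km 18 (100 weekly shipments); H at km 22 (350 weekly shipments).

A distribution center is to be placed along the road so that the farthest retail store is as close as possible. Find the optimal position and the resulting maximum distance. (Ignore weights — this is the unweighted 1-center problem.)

The 1-center on a line is the midpoint of the two extreme points: leftmost at 2, rightmost at 49.
Optimal location = (2 + 49)/2 = 25.5; maximum distance = (49 − 2)/2 = 23.5.

location 25.5, max distance 23.5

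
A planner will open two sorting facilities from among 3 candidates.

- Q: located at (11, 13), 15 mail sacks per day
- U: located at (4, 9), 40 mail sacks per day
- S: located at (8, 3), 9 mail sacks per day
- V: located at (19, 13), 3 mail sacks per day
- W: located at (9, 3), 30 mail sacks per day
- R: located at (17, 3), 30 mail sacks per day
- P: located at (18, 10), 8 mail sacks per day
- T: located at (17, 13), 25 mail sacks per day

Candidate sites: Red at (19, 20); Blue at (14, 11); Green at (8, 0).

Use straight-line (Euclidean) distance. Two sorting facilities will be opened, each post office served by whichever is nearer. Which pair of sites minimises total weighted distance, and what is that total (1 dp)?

Evaluate every pair (each demand assigned to the nearer of the two):
  {Blue, Green}: total = 965.5
  {Red, Blue}: total = 1230.6
  {Red, Green}: total = 1243.3
Best pair: {Blue, Green} with total 965.5.

{Blue, Green}, total 965.5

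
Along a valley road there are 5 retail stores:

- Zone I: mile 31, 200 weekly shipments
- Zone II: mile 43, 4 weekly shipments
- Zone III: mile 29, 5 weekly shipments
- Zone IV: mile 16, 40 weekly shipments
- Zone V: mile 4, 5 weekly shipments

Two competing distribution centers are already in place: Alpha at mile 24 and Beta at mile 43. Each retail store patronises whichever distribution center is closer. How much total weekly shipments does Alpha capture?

250

The indifferent point is the midpoint (24+43)/2 = 33.5; retail stores left of it (closer to Alpha at 24) go to Alpha, those right go to Beta.
  Zone V at 4 (w=5) → Alpha
  Zone IV at 16 (w=40) → Alpha
  Zone III at 29 (w=5) → Alpha
  Zone I at 31 (w=200) → Alpha
  Zone II at 43 (w=4) → Beta
Alpha captures 250; Beta captures 4.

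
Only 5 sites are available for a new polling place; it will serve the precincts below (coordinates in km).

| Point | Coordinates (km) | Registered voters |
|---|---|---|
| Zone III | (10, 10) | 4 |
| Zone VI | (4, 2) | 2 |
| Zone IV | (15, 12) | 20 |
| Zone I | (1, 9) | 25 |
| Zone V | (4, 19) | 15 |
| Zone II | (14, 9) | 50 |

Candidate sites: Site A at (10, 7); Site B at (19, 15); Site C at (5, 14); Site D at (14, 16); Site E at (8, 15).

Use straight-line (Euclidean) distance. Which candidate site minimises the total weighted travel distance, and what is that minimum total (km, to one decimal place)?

Site A, total 824.4 km

Total weighted distance at each candidate:
  Site A (10, 7): total = 824.4
  Site B (19, 15): total = 1278.6
  Site C (5, 14): total = 1005.0
  Site D (14, 16): total = 1021.4
  Site E (8, 15): total = 940.7
Minimum is at Site A with total 824.4 km.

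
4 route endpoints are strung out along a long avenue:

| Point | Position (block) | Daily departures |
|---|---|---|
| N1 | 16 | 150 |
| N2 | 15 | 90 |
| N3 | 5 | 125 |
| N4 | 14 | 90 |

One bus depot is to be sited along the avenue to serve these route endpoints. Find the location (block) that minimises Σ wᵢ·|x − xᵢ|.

x = 15

For a sum of weighted absolute distances on a line, the optimum is the weighted median (not the mean). Total weight W = 455; half-weight = 227.5.
Sort by position and accumulate weight:
  block 5 (N3, w=125) → cum 125
  block 14 (N4, w=90) → cum 215
  block 15 (N2, w=90) → cum 305  ≥ 227.5 → median here
  block 16 (N1, w=150) → cum 455
Optimal location: block 15.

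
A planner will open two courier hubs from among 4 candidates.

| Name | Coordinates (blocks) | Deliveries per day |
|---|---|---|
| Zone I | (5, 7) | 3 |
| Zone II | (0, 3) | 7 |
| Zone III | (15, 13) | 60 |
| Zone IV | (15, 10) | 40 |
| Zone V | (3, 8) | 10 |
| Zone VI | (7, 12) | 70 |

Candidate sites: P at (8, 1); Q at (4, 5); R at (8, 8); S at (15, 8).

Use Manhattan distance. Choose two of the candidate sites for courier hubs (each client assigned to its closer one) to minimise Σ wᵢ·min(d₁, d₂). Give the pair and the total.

Evaluate every pair (each demand assigned to the nearer of the two):
  {R, S}: total = 883
  {Q, S}: total = 1171
  {P, S}: total = 1437
  {Q, R}: total = 1521
  {P, R}: total = 1562
  {P, Q}: total = 2571
Best pair: {R, S} with total 883.

{R, S}, total 883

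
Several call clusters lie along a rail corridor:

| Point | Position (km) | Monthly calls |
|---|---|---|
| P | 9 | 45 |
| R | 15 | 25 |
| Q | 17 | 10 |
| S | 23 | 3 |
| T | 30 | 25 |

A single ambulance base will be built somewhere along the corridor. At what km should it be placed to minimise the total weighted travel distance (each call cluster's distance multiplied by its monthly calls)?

x = 15

For a sum of weighted absolute distances on a line, the optimum is the weighted median (not the mean). Total weight W = 108; half-weight = 54.
Sort by position and accumulate weight:
  km 9 (P, w=45) → cum 45
  km 15 (R, w=25) → cum 70  ≥ 54 → median here
  km 17 (Q, w=10) → cum 80
  km 23 (S, w=3) → cum 83
  km 30 (T, w=25) → cum 108
Optimal location: km 15.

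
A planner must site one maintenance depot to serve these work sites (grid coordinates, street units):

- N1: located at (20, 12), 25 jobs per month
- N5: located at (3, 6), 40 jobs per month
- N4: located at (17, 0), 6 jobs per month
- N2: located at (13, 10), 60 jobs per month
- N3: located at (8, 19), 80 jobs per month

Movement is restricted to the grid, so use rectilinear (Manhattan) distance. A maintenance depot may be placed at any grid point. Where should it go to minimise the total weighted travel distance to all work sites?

(8, 10)

Manhattan distance separates: Σwᵢ(|x−xᵢ|+|y−yᵢ|) = Σwᵢ|x−xᵢ| + Σwᵢ|y−yᵢ|, so x and y are optimised independently as 1-D weighted medians.
Total weight W = 211; half = 105.5.
x-coordinate, sorted with cumulative weight:
  x=3 (N5, w=40) cum 40
  x=8 (N3, w=80) cum 120  ← median
  x=13 (N2, w=60) cum 180
  x=17 (N4, w=6) cum 186
  x=20 (N1, w=25) cum 211
⇒ x* = 8
y-coordinate, sorted with cumulative weight:
  y=0 (N4, w=6) cum 6
  y=6 (N5, w=40) cum 46
  y=10 (N2, w=60) cum 106  ← median
  y=12 (N1, w=25) cum 131
  y=19 (N3, w=80) cum 211
⇒ y* = 10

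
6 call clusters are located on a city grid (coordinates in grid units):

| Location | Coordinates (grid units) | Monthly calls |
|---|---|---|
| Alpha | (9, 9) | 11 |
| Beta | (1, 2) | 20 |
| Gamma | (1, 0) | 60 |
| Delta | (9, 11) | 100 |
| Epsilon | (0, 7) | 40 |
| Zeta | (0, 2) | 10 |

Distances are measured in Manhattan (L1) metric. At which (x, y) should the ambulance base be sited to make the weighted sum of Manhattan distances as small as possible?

(1, 7)

Manhattan distance separates: Σwᵢ(|x−xᵢ|+|y−yᵢ|) = Σwᵢ|x−xᵢ| + Σwᵢ|y−yᵢ|, so x and y are optimised independently as 1-D weighted medians.
Total weight W = 241; half = 120.5.
x-coordinate, sorted with cumulative weight:
  x=0 (Epsilon, w=40) cum 40
  x=0 (Zeta, w=10) cum 50
  x=1 (Beta, w=20) cum 70
  x=1 (Gamma, w=60) cum 130  ← median
  x=9 (Alpha, w=11) cum 141
  x=9 (Delta, w=100) cum 241
⇒ x* = 1
y-coordinate, sorted with cumulative weight:
  y=0 (Gamma, w=60) cum 60
  y=2 (Beta, w=20) cum 80
  y=2 (Zeta, w=10) cum 90
  y=7 (Epsilon, w=40) cum 130  ← median
  y=9 (Alpha, w=11) cum 141
  y=11 (Delta, w=100) cum 241
⇒ y* = 7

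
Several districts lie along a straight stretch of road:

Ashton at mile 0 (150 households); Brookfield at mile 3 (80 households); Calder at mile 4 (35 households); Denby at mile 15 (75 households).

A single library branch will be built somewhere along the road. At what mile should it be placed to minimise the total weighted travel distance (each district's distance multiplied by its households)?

For a sum of weighted absolute distances on a line, the optimum is the weighted median (not the mean). Total weight W = 340; half-weight = 170.
Sort by position and accumulate weight:
  mile 0 (Ashton, w=150) → cum 150
  mile 3 (Brookfield, w=80) → cum 230  ≥ 170 → median here
  mile 4 (Calder, w=35) → cum 265
  mile 15 (Denby, w=75) → cum 340
Optimal location: mile 3.

x = 3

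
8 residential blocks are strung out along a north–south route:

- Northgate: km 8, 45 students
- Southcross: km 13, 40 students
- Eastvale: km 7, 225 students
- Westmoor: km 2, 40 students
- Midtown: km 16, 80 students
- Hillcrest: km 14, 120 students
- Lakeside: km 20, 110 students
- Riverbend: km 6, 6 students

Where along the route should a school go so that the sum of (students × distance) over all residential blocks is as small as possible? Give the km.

For a sum of weighted absolute distances on a line, the optimum is the weighted median (not the mean). Total weight W = 666; half-weight = 333.
Sort by position and accumulate weight:
  km 2 (Westmoor, w=40) → cum 40
  km 6 (Riverbend, w=6) → cum 46
  km 7 (Eastvale, w=225) → cum 271
  km 8 (Northgate, w=45) → cum 316
  km 13 (Southcross, w=40) → cum 356  ≥ 333 → median here
  km 14 (Hillcrest, w=120) → cum 476
  km 16 (Midtown, w=80) → cum 556
  km 20 (Lakeside, w=110) → cum 666
Optimal location: km 13.

x = 13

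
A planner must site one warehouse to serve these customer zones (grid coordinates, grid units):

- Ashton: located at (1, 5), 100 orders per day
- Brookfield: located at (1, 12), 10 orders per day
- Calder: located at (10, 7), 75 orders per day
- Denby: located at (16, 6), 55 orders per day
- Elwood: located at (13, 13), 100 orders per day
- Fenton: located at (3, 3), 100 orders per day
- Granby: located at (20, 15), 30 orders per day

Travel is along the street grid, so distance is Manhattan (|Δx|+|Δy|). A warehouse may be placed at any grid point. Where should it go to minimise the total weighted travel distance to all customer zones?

Manhattan distance separates: Σwᵢ(|x−xᵢ|+|y−yᵢ|) = Σwᵢ|x−xᵢ| + Σwᵢ|y−yᵢ|, so x and y are optimised independently as 1-D weighted medians.
Total weight W = 470; half = 235.
x-coordinate, sorted with cumulative weight:
  x=1 (Ashton, w=100) cum 100
  x=1 (Brookfield, w=10) cum 110
  x=3 (Fenton, w=100) cum 210
  x=10 (Calder, w=75) cum 285  ← median
  x=13 (Elwood, w=100) cum 385
  x=16 (Denby, w=55) cum 440
  x=20 (Granby, w=30) cum 470
⇒ x* = 10
y-coordinate, sorted with cumulative weight:
  y=3 (Fenton, w=100) cum 100
  y=5 (Ashton, w=100) cum 200
  y=6 (Denby, w=55) cum 255  ← median
  y=7 (Calder, w=75) cum 330
  y=12 (Brookfield, w=10) cum 340
  y=13 (Elwood, w=100) cum 440
  y=15 (Granby, w=30) cum 470
⇒ y* = 6

(10, 6)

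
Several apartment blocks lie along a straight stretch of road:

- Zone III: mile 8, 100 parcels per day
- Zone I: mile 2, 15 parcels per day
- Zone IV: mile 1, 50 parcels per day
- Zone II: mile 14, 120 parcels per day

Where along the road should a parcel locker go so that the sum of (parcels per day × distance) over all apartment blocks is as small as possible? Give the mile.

For a sum of weighted absolute distances on a line, the optimum is the weighted median (not the mean). Total weight W = 285; half-weight = 142.5.
Sort by position and accumulate weight:
  mile 1 (Zone IV, w=50) → cum 50
  mile 2 (Zone I, w=15) → cum 65
  mile 8 (Zone III, w=100) → cum 165  ≥ 142.5 → median here
  mile 14 (Zone II, w=120) → cum 285
Optimal location: mile 8.

x = 8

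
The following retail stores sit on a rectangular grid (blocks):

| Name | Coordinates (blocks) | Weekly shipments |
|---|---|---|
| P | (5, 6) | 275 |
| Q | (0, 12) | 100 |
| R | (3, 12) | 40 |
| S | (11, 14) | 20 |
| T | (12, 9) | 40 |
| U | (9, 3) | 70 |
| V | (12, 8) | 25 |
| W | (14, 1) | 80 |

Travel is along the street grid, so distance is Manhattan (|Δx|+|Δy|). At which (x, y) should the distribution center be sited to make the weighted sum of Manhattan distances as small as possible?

Manhattan distance separates: Σwᵢ(|x−xᵢ|+|y−yᵢ|) = Σwᵢ|x−xᵢ| + Σwᵢ|y−yᵢ|, so x and y are optimised independently as 1-D weighted medians.
Total weight W = 650; half = 325.
x-coordinate, sorted with cumulative weight:
  x=0 (Q, w=100) cum 100
  x=3 (R, w=40) cum 140
  x=5 (P, w=275) cum 415  ← median
  x=9 (U, w=70) cum 485
  x=11 (S, w=20) cum 505
  x=12 (T, w=40) cum 545
  x=12 (V, w=25) cum 570
  x=14 (W, w=80) cum 650
⇒ x* = 5
y-coordinate, sorted with cumulative weight:
  y=1 (W, w=80) cum 80
  y=3 (U, w=70) cum 150
  y=6 (P, w=275) cum 425  ← median
  y=8 (V, w=25) cum 450
  y=9 (T, w=40) cum 490
  y=12 (Q, w=100) cum 590
  y=12 (R, w=40) cum 630
  y=14 (S, w=20) cum 650
⇒ y* = 6

(5, 6)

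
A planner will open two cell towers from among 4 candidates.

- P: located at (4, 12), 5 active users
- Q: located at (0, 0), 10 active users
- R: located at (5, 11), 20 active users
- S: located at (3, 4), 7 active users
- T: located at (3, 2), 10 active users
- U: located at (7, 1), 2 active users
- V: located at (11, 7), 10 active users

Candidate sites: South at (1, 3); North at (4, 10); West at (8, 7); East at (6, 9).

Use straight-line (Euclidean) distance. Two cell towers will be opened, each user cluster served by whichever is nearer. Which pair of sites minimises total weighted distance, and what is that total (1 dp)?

{South, North}, total 196.7

Evaluate every pair (each demand assigned to the nearer of the two):
  {South, North}: total = 196.7
  {South, East}: total = 198.9
  {South, West}: total = 243.8
  {North, West}: total = 298.3
  {West, East}: total = 322.7
  {North, East}: total = 332.9
Best pair: {South, North} with total 196.7.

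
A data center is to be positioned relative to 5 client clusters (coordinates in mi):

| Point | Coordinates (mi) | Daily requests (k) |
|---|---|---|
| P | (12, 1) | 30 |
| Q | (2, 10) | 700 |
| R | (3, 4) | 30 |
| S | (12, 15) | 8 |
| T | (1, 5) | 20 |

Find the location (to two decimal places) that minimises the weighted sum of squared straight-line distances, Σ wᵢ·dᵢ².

(2.49, 9.35)

The minimiser of Σwᵢ‖p−pᵢ‖² is the weighted centroid p* = (Σwᵢpᵢ)/(Σwᵢ).
Σwᵢ = 788.
Σwᵢxᵢ = 30·12 + 700·2 + 30·3 + 8·12 + 20·1 = 1966.
Σwᵢyᵢ = 30·1 + 700·10 + 30·4 + 8·15 + 20·5 = 7370.
x* = 1966/788 = 2.49, y* = 7370/788 = 9.35.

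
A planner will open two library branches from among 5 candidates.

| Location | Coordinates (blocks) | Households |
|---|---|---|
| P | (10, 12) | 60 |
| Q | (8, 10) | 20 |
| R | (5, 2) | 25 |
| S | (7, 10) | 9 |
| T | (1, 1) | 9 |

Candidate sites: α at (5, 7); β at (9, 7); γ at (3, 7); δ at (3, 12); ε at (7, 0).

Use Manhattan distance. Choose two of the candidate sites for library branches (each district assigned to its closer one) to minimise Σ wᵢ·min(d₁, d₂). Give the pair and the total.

Evaluate every pair (each demand assigned to the nearer of the two):
  {β, ε}: total = 648
  {α, β}: total = 700
  {β, γ}: total = 732
  {δ, ε}: total = 777
  {α, δ}: total = 800
  {β, δ}: total = 827
  {γ, δ}: total = 861
  {α, ε}: total = 928
  {α, γ}: total = 962
  {γ, ε}: total = 1106
Best pair: {β, ε} with total 648.

{β, ε}, total 648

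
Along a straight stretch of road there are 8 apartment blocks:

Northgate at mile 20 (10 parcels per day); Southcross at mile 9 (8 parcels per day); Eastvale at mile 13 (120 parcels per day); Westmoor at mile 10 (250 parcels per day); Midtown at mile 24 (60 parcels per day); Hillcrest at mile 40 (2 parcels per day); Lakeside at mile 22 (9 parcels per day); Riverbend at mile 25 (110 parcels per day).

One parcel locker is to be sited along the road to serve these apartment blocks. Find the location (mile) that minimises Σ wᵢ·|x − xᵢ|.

For a sum of weighted absolute distances on a line, the optimum is the weighted median (not the mean). Total weight W = 569; half-weight = 284.5.
Sort by position and accumulate weight:
  mile 9 (Southcross, w=8) → cum 8
  mile 10 (Westmoor, w=250) → cum 258
  mile 13 (Eastvale, w=120) → cum 378  ≥ 284.5 → median here
  mile 20 (Northgate, w=10) → cum 388
  mile 22 (Lakeside, w=9) → cum 397
  mile 24 (Midtown, w=60) → cum 457
  mile 25 (Riverbend, w=110) → cum 567
  mile 40 (Hillcrest, w=2) → cum 569
Optimal location: mile 13.

x = 13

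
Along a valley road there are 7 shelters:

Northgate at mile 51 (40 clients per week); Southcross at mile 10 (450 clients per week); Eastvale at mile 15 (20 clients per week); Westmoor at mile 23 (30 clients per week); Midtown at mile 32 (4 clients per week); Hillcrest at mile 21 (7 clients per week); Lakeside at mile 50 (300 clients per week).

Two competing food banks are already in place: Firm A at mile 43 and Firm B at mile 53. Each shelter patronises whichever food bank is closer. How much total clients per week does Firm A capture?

511

The indifferent point is the midpoint (43+53)/2 = 48; shelters left of it (closer to Firm A at 43) go to Firm A, those right go to Firm B.
  Southcross at 10 (w=450) → Firm A
  Eastvale at 15 (w=20) → Firm A
  Hillcrest at 21 (w=7) → Firm A
  Westmoor at 23 (w=30) → Firm A
  Midtown at 32 (w=4) → Firm A
  Lakeside at 50 (w=300) → Firm B
  Northgate at 51 (w=40) → Firm B
Firm A captures 511; Firm B captures 340.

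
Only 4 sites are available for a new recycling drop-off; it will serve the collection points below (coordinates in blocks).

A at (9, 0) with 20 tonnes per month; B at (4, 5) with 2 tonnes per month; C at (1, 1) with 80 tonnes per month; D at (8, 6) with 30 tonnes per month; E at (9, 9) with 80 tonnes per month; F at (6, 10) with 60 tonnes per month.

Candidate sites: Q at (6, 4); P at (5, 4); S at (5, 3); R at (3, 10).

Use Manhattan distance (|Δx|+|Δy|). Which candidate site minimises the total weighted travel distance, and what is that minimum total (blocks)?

Total weighted distance at each candidate:
  Q (6, 4): total = 1906
  P (5, 4): total = 2014
  S (5, 3): total = 2086
  R (3, 10): total = 2222
Minimum is at Q with total 1906 blocks.

Q, total 1906 blocks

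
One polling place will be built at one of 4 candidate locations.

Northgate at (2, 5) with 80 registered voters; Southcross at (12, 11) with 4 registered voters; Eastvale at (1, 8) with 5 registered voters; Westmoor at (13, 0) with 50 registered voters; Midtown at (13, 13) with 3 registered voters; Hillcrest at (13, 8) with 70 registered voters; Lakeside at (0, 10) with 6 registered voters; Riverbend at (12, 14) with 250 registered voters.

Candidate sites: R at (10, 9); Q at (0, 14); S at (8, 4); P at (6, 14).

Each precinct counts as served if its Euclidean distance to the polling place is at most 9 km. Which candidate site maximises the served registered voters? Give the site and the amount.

Coverage radius r = 9 km; a point is covered iff (Δx)²+(Δy)² ≤ 9² = 81.
  R (10, 9): covers {Northgate, Southcross, Midtown, Hillcrest, Riverbend} → 407
  Q (0, 14): covers {Eastvale, Lakeside} → 11
  S (8, 4): covers {Northgate, Southcross, Eastvale, Westmoor, Hillcrest} → 209
  P (6, 14): covers {Southcross, Eastvale, Midtown, Lakeside, Riverbend} → 268
Maximum coverage at R: 407 registered voters.

R, covering 407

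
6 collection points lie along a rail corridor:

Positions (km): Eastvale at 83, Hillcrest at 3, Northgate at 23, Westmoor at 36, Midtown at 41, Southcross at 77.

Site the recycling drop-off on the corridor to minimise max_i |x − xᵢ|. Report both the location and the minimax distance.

The 1-center on a line is the midpoint of the two extreme points: leftmost at 3, rightmost at 83.
Optimal location = (3 + 83)/2 = 43; maximum distance = (83 − 3)/2 = 40.

location 43, max distance 40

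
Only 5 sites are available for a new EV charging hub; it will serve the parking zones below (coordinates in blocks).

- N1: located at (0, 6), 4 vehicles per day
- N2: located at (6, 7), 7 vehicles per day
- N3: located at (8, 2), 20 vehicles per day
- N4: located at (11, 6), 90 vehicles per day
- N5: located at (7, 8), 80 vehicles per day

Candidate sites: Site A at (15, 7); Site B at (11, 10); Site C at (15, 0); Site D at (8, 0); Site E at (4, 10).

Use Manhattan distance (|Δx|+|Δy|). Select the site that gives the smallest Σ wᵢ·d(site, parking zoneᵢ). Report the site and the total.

Total weighted distance at each candidate:
  Site A (15, 7): total = 1537
  Site B (11, 10): total = 1176
  Site C (15, 0): total = 2556
  Site D (8, 0): total = 1689
  Site E (4, 10): total = 1697
Minimum is at Site B with total 1176 blocks.

Site B, total 1176 blocks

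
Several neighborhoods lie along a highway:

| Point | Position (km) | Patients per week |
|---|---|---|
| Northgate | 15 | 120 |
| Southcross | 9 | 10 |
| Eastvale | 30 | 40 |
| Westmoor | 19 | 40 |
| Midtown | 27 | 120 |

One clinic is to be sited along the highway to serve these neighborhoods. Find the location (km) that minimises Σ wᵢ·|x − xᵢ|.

For a sum of weighted absolute distances on a line, the optimum is the weighted median (not the mean). Total weight W = 330; half-weight = 165.
Sort by position and accumulate weight:
  km 9 (Southcross, w=10) → cum 10
  km 15 (Northgate, w=120) → cum 130
  km 19 (Westmoor, w=40) → cum 170  ≥ 165 → median here
  km 27 (Midtown, w=120) → cum 290
  km 30 (Eastvale, w=40) → cum 330
Optimal location: km 19.

x = 19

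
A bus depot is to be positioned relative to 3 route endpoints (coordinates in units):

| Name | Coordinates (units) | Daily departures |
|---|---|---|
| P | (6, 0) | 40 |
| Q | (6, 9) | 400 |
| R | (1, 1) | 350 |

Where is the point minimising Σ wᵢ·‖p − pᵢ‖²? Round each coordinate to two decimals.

The minimiser of Σwᵢ‖p−pᵢ‖² is the weighted centroid p* = (Σwᵢpᵢ)/(Σwᵢ).
Σwᵢ = 790.
Σwᵢxᵢ = 40·6 + 400·6 + 350·1 = 2990.
Σwᵢyᵢ = 40·0 + 400·9 + 350·1 = 3950.
x* = 2990/790 = 3.78, y* = 3950/790 = 5.00.

(3.78, 5.00)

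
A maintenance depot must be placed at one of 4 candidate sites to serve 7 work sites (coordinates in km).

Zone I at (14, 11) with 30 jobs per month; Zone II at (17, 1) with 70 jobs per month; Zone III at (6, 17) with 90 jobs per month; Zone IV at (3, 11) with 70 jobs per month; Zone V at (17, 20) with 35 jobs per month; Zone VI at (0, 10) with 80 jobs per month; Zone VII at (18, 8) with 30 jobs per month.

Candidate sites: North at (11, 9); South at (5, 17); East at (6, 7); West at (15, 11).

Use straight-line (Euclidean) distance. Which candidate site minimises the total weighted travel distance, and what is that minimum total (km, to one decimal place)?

North, total 3768.8 km

Total weighted distance at each candidate:
  North (11, 9): total = 3768.8
  South (5, 17): total = 3852.7
  East (6, 7): total = 3889.4
  West (15, 11): total = 4210.0
Minimum is at North with total 3768.8 km.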